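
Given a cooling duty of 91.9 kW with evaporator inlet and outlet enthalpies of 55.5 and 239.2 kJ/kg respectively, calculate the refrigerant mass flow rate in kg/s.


dh = 239.2 - 55.5 = 183.7 kJ/kg
m_dot = Q / dh = 91.9 / 183.7 = 0.5003 kg/s

0.5003


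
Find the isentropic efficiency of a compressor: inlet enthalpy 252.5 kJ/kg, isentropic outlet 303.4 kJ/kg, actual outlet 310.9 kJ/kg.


dh_ideal = 303.4 - 252.5 = 50.9 kJ/kg
dh_actual = 310.9 - 252.5 = 58.4 kJ/kg
eta_s = dh_ideal / dh_actual = 50.9 / 58.4
eta_s = 0.8716

0.8716


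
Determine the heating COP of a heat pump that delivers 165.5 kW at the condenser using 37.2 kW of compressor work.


COP_hp = Q_cond / W
COP_hp = 165.5 / 37.2
COP_hp = 4.449

4.449


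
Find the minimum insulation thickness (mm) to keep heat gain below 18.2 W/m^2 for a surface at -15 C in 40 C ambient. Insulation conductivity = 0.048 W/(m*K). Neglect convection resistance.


dT = 40 - (-15) = 55 K
thickness = k * dT / q_max * 1000
thickness = 0.048 * 55 / 18.2 * 1000
thickness = 145.1 mm

145.1


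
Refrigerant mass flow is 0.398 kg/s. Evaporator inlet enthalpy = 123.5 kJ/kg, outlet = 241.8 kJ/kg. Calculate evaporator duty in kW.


dh = 241.8 - 123.5 = 118.3 kJ/kg
Q_evap = m_dot * dh = 0.398 * 118.3
Q_evap = 47.08 kW

47.08


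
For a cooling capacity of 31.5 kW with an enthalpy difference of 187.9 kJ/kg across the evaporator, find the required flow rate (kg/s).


m_dot = Q / dh
m_dot = 31.5 / 187.9
m_dot = 0.1676 kg/s

0.1676


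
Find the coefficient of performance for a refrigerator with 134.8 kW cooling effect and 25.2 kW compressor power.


COP = Q_evap / W
COP = 134.8 / 25.2
COP = 5.349

5.349


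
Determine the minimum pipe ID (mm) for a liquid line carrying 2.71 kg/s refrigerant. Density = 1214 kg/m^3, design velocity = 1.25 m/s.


A = m_dot / (rho * v) = 2.71 / (1214 * 1.25) = 0.00178583196 m^2
d = sqrt(4*A/pi) * 1000
d = 47.7 mm

47.7


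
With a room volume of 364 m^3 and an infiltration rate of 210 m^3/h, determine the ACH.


ACH = flow / volume
ACH = 210 / 364
ACH = 0.577

0.577


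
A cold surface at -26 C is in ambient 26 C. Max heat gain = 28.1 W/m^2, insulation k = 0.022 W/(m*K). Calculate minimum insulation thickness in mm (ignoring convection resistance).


dT = 26 - (-26) = 52 K
thickness = k * dT / q_max * 1000
thickness = 0.022 * 52 / 28.1 * 1000
thickness = 40.7 mm

40.7


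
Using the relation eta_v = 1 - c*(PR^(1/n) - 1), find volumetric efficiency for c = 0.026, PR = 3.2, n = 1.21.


PR^(1/n) = 3.2^(1/1.21) = 2.61504593
eta_v = 1 - 0.026 * (2.61504593 - 1)
eta_v = 0.958

0.958


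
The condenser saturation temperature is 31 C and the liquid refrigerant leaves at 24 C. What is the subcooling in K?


Subcooling = T_cond - T_liquid
Subcooling = 31 - 24
Subcooling = 7 K

7


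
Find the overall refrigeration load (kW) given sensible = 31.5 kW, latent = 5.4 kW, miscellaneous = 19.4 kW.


Q_total = Q_s + Q_l + Q_misc
Q_total = 31.5 + 5.4 + 19.4
Q_total = 56.3 kW

56.3


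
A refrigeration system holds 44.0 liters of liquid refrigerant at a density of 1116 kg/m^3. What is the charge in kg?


Charge = V * rho / 1000
Charge = 44.0 * 1116 / 1000
Charge = 49.1 kg

49.1


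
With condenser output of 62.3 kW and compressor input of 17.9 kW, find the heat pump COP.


COP_hp = Q_cond / W
COP_hp = 62.3 / 17.9
COP_hp = 3.48

3.48


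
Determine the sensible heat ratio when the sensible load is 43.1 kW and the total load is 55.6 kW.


SHR = Q_sensible / Q_total
SHR = 43.1 / 55.6
SHR = 0.775

0.775


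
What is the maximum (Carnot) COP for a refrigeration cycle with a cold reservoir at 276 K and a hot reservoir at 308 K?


dT = 308 - 276 = 32 K
COP_carnot = T_cold / dT = 276 / 32
COP_carnot = 8.625

8.625


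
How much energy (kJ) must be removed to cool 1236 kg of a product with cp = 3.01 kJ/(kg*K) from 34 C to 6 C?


dT = 34 - (6) = 28 K
Q = m * cp * dT = 1236 * 3.01 * 28
Q = 104170 kJ

104170


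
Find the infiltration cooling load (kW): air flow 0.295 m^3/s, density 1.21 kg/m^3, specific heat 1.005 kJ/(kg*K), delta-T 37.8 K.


Q = V_dot * rho * cp * dT
Q = 0.295 * 1.21 * 1.005 * 37.8
Q = 13.56 kW

13.56


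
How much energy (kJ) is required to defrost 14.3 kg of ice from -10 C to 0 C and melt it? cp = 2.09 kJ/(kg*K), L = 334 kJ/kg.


Sensible heat = cp * dT = 2.09 * 10 = 20.9 kJ/kg
Total per kg = 20.9 + 334 = 354.9 kJ/kg
Q = m * total = 14.3 * 354.9
Q = 5075.1 kJ

5075.1


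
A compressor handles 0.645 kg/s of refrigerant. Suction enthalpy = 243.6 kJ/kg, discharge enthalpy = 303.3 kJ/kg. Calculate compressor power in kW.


dh = 303.3 - 243.6 = 59.7 kJ/kg
W = m_dot * dh = 0.645 * 59.7 = 38.51 kW

38.51


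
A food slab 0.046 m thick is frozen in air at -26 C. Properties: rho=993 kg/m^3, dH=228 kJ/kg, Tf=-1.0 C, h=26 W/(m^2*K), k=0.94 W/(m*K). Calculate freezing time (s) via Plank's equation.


dT = -1.0 - (-26) = 25.0 K
term1 = a/(2h) = 0.046/(2*26) = 0.0008846153846
term2 = a^2/(8k) = 0.046^2/(8*0.94) = 0.0002813829787
t = rho*dH*1000/dT * (term1 + term2)
t = 993*228*1000/25.0 * (0.0008846153846 + 0.0002813829787)
t = 10559 s

10559


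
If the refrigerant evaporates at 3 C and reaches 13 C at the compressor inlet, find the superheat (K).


Superheat = T_suction - T_evap
Superheat = 13 - (3)
Superheat = 10 K

10


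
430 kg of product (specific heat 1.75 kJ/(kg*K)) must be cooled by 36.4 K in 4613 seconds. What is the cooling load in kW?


Q = m * cp * dT / t
Q = 430 * 1.75 * 36.4 / 4613
Q = 5.938 kW

5.938


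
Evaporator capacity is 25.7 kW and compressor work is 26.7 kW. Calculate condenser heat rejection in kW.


Q_cond = Q_evap + W
Q_cond = 25.7 + 26.7
Q_cond = 52.4 kW

52.4


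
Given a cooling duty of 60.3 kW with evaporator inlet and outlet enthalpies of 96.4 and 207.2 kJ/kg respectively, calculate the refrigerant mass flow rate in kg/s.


dh = 207.2 - 96.4 = 110.8 kJ/kg
m_dot = Q / dh = 60.3 / 110.8 = 0.5442 kg/s

0.5442


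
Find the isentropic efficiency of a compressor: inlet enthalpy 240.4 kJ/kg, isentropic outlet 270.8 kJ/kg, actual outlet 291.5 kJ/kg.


dh_ideal = 270.8 - 240.4 = 30.4 kJ/kg
dh_actual = 291.5 - 240.4 = 51.1 kJ/kg
eta_s = dh_ideal / dh_actual = 30.4 / 51.1
eta_s = 0.5949

0.5949


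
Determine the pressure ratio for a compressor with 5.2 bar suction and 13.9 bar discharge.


PR = P_high / P_low
PR = 13.9 / 5.2
PR = 2.673

2.673


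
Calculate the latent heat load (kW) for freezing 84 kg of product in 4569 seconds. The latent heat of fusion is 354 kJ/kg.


Q_lat = m * h_fg / t
Q_lat = 84 * 354 / 4569
Q_lat = 6.51 kW

6.51


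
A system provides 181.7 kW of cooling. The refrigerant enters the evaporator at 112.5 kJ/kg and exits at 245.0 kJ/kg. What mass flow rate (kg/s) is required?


dh = 245.0 - 112.5 = 132.5 kJ/kg
m_dot = Q / dh = 181.7 / 132.5 = 1.3713 kg/s

1.3713


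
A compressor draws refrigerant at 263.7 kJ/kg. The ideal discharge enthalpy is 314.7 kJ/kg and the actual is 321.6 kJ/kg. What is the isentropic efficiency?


dh_ideal = 314.7 - 263.7 = 51.0 kJ/kg
dh_actual = 321.6 - 263.7 = 57.9 kJ/kg
eta_s = dh_ideal / dh_actual = 51.0 / 57.9
eta_s = 0.8808

0.8808


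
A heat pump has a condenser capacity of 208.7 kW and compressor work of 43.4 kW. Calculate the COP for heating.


COP_hp = Q_cond / W
COP_hp = 208.7 / 43.4
COP_hp = 4.809

4.809


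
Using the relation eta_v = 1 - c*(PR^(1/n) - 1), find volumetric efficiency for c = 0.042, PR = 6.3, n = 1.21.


PR^(1/n) = 6.3^(1/1.21) = 4.5773279
eta_v = 1 - 0.042 * (4.5773279 - 1)
eta_v = 0.8498

0.8498


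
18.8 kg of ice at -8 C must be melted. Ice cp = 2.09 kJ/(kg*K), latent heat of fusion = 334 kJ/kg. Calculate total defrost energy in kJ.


Sensible heat = cp * dT = 2.09 * 8 = 16.72 kJ/kg
Total per kg = 16.72 + 334 = 350.72 kJ/kg
Q = m * total = 18.8 * 350.72
Q = 6593.5 kJ

6593.5


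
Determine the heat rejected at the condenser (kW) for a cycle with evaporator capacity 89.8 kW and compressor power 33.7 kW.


Q_cond = Q_evap + W
Q_cond = 89.8 + 33.7
Q_cond = 123.5 kW

123.5


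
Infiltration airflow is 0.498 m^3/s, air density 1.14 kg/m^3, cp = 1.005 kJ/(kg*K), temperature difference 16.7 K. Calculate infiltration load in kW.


Q = V_dot * rho * cp * dT
Q = 0.498 * 1.14 * 1.005 * 16.7
Q = 9.528 kW

9.528


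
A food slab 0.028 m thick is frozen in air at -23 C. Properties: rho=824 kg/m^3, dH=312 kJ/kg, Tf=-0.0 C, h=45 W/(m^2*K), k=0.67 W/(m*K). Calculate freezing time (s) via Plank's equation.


dT = -0.0 - (-23) = 23.0 K
term1 = a/(2h) = 0.028/(2*45) = 0.0003111111111
term2 = a^2/(8k) = 0.028^2/(8*0.67) = 0.0001462686567
t = rho*dH*1000/dT * (term1 + term2)
t = 824*312*1000/23.0 * (0.0003111111111 + 0.0001462686567)
t = 5112 s

5112


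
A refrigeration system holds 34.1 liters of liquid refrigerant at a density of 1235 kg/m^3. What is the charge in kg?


Charge = V * rho / 1000
Charge = 34.1 * 1235 / 1000
Charge = 42.11 kg

42.11


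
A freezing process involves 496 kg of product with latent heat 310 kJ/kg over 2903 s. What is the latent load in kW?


Q_lat = m * h_fg / t
Q_lat = 496 * 310 / 2903
Q_lat = 52.97 kW

52.97


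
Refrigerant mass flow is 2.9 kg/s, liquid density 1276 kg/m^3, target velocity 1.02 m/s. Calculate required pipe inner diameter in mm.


A = m_dot / (rho * v) = 2.9 / (1276 * 1.02) = 0.002228163993 m^2
d = sqrt(4*A/pi) * 1000
d = 53.3 mm

53.3


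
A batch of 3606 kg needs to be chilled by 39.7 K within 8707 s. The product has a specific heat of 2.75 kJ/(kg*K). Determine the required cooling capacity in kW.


Q = m * cp * dT / t
Q = 3606 * 2.75 * 39.7 / 8707
Q = 45.215 kW

45.215


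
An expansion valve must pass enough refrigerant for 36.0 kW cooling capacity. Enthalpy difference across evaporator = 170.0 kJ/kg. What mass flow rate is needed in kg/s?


m_dot = Q / dh
m_dot = 36.0 / 170.0
m_dot = 0.2118 kg/s

0.2118


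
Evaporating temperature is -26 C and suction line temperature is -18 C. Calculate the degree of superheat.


Superheat = T_suction - T_evap
Superheat = -18 - (-26)
Superheat = 8 K

8


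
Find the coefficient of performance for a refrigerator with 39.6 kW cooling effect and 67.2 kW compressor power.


COP = Q_evap / W
COP = 39.6 / 67.2
COP = 0.589

0.589


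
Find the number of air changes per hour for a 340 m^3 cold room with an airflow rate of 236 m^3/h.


ACH = flow / volume
ACH = 236 / 340
ACH = 0.694

0.694


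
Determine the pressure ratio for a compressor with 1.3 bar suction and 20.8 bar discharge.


PR = P_high / P_low
PR = 20.8 / 1.3
PR = 16.0

16.0


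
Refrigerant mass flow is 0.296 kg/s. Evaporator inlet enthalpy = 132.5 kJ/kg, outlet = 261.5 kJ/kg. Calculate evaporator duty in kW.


dh = 261.5 - 132.5 = 129.0 kJ/kg
Q_evap = m_dot * dh = 0.296 * 129.0
Q_evap = 38.18 kW

38.18


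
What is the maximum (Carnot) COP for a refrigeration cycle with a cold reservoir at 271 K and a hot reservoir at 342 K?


dT = 342 - 271 = 71 K
COP_carnot = T_cold / dT = 271 / 71
COP_carnot = 3.817

3.817


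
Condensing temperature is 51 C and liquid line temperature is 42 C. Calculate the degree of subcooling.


Subcooling = T_cond - T_liquid
Subcooling = 51 - 42
Subcooling = 9 K

9


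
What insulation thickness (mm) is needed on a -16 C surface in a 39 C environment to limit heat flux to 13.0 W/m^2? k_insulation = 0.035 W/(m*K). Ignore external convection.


dT = 39 - (-16) = 55 K
thickness = k * dT / q_max * 1000
thickness = 0.035 * 55 / 13.0 * 1000
thickness = 148.1 mm

148.1


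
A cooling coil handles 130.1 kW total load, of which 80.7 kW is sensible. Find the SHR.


SHR = Q_sensible / Q_total
SHR = 80.7 / 130.1
SHR = 0.62

0.62


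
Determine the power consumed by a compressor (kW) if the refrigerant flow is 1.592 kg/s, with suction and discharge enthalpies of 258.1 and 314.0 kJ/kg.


dh = 314.0 - 258.1 = 55.9 kJ/kg
W = m_dot * dh = 1.592 * 55.9 = 88.99 kW

88.99


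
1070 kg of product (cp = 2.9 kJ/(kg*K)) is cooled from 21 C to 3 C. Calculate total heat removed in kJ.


dT = 21 - (3) = 18 K
Q = m * cp * dT = 1070 * 2.9 * 18
Q = 55854 kJ

55854


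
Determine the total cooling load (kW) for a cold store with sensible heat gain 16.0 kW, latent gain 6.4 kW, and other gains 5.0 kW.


Q_total = Q_s + Q_l + Q_misc
Q_total = 16.0 + 6.4 + 5.0
Q_total = 27.4 kW

27.4


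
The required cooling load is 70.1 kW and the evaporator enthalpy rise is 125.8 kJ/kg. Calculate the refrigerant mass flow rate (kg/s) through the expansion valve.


m_dot = Q / dh
m_dot = 70.1 / 125.8
m_dot = 0.5572 kg/s

0.5572


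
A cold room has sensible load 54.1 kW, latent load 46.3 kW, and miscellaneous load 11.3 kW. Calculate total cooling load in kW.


Q_total = Q_s + Q_l + Q_misc
Q_total = 54.1 + 46.3 + 11.3
Q_total = 111.7 kW

111.7


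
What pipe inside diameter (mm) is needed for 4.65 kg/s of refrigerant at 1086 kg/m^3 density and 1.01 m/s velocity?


A = m_dot / (rho * v) = 4.65 / (1086 * 1.01) = 0.004239374214 m^2
d = sqrt(4*A/pi) * 1000
d = 73.5 mm

73.5


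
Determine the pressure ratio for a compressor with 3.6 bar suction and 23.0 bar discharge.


PR = P_high / P_low
PR = 23.0 / 3.6
PR = 6.389

6.389


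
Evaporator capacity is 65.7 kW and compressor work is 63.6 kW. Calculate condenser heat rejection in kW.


Q_cond = Q_evap + W
Q_cond = 65.7 + 63.6
Q_cond = 129.3 kW

129.3


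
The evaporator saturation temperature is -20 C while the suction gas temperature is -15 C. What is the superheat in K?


Superheat = T_suction - T_evap
Superheat = -15 - (-20)
Superheat = 5 K

5


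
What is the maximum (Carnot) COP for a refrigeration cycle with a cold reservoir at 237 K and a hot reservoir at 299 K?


dT = 299 - 237 = 62 K
COP_carnot = T_cold / dT = 237 / 62
COP_carnot = 3.823

3.823


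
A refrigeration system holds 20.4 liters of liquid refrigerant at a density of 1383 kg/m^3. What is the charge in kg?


Charge = V * rho / 1000
Charge = 20.4 * 1383 / 1000
Charge = 28.21 kg

28.21


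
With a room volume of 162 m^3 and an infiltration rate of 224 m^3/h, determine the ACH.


ACH = flow / volume
ACH = 224 / 162
ACH = 1.383

1.383


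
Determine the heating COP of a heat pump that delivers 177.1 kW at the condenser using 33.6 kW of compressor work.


COP_hp = Q_cond / W
COP_hp = 177.1 / 33.6
COP_hp = 5.271

5.271


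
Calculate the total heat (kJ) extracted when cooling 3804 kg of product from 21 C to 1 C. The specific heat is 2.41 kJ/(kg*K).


dT = 21 - (1) = 20 K
Q = m * cp * dT = 3804 * 2.41 * 20
Q = 183353 kJ

183353


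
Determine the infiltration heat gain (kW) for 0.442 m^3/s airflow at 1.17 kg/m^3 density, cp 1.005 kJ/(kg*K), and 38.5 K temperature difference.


Q = V_dot * rho * cp * dT
Q = 0.442 * 1.17 * 1.005 * 38.5
Q = 20.009 kW

20.009


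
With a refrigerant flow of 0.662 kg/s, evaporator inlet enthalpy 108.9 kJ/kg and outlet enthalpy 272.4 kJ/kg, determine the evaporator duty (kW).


dh = 272.4 - 108.9 = 163.5 kJ/kg
Q_evap = m_dot * dh = 0.662 * 163.5
Q_evap = 108.24 kW

108.24


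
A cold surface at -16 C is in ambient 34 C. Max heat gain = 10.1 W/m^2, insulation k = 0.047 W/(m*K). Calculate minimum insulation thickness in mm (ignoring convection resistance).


dT = 34 - (-16) = 50 K
thickness = k * dT / q_max * 1000
thickness = 0.047 * 50 / 10.1 * 1000
thickness = 232.7 mm

232.7


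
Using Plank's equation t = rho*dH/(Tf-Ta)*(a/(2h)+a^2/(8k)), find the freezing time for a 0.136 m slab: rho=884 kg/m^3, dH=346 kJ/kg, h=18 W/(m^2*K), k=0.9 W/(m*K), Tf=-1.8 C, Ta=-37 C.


dT = -1.8 - (-37) = 35.2 K
term1 = a/(2h) = 0.136/(2*18) = 0.003777777778
term2 = a^2/(8k) = 0.136^2/(8*0.9) = 0.002568888889
t = rho*dH*1000/dT * (term1 + term2)
t = 884*346*1000/35.2 * (0.003777777778 + 0.002568888889)
t = 55148 s

55148


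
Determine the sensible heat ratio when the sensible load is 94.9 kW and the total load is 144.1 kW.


SHR = Q_sensible / Q_total
SHR = 94.9 / 144.1
SHR = 0.659

0.659


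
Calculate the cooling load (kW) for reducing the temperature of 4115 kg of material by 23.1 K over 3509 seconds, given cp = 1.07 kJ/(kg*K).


Q = m * cp * dT / t
Q = 4115 * 1.07 * 23.1 / 3509
Q = 28.986 kW

28.986


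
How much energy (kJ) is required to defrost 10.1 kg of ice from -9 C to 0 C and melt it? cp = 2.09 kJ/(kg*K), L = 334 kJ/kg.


Sensible heat = cp * dT = 2.09 * 9 = 18.81 kJ/kg
Total per kg = 18.81 + 334 = 352.81 kJ/kg
Q = m * total = 10.1 * 352.81
Q = 3563.4 kJ

3563.4


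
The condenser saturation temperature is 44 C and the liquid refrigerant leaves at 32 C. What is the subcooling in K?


Subcooling = T_cond - T_liquid
Subcooling = 44 - 32
Subcooling = 12 K

12


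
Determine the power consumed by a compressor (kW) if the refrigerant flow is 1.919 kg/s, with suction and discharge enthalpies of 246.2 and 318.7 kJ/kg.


dh = 318.7 - 246.2 = 72.5 kJ/kg
W = m_dot * dh = 1.919 * 72.5 = 139.13 kW

139.13


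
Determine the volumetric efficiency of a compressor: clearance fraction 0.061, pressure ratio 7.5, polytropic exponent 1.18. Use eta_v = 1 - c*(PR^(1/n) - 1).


PR^(1/n) = 7.5^(1/1.18) = 5.51540415
eta_v = 1 - 0.061 * (5.51540415 - 1)
eta_v = 0.7246

0.7246


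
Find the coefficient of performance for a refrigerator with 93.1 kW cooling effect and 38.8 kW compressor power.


COP = Q_evap / W
COP = 93.1 / 38.8
COP = 2.399

2.399


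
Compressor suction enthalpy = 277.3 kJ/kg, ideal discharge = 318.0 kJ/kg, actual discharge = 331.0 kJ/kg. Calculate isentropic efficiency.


dh_ideal = 318.0 - 277.3 = 40.7 kJ/kg
dh_actual = 331.0 - 277.3 = 53.7 kJ/kg
eta_s = dh_ideal / dh_actual = 40.7 / 53.7
eta_s = 0.7579

0.7579


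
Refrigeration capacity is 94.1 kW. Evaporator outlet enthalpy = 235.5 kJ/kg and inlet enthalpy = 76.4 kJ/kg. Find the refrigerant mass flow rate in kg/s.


dh = 235.5 - 76.4 = 159.1 kJ/kg
m_dot = Q / dh = 94.1 / 159.1 = 0.5915 kg/s

0.5915


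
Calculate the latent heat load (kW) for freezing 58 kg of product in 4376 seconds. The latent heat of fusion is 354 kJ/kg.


Q_lat = m * h_fg / t
Q_lat = 58 * 354 / 4376
Q_lat = 4.69 kW

4.69


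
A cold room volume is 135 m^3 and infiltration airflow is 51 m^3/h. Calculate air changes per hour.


ACH = flow / volume
ACH = 51 / 135
ACH = 0.378

0.378


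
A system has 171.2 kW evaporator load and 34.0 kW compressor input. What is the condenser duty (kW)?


Q_cond = Q_evap + W
Q_cond = 171.2 + 34.0
Q_cond = 205.2 kW

205.2


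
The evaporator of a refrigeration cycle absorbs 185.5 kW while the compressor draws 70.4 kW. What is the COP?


COP = Q_evap / W
COP = 185.5 / 70.4
COP = 2.635

2.635


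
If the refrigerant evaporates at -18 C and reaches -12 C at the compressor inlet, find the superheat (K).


Superheat = T_suction - T_evap
Superheat = -12 - (-18)
Superheat = 6 K

6


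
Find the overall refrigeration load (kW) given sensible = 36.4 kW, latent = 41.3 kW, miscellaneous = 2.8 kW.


Q_total = Q_s + Q_l + Q_misc
Q_total = 36.4 + 41.3 + 2.8
Q_total = 80.5 kW

80.5


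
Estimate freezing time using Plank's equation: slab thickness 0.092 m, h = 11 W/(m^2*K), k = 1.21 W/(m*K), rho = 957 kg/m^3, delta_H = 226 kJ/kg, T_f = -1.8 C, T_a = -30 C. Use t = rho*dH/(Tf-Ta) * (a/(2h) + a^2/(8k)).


dT = -1.8 - (-30) = 28.2 K
term1 = a/(2h) = 0.092/(2*11) = 0.004181818182
term2 = a^2/(8k) = 0.092^2/(8*1.21) = 0.0008743801653
t = rho*dH*1000/dT * (term1 + term2)
t = 957*226*1000/28.2 * (0.004181818182 + 0.0008743801653)
t = 38779 s

38779


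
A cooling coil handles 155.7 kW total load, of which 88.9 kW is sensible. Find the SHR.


SHR = Q_sensible / Q_total
SHR = 88.9 / 155.7
SHR = 0.571

0.571


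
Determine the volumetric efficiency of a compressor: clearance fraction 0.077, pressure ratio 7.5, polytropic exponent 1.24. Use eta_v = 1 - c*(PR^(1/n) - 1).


PR^(1/n) = 7.5^(1/1.24) = 5.07802187
eta_v = 1 - 0.077 * (5.07802187 - 1)
eta_v = 0.686

0.686


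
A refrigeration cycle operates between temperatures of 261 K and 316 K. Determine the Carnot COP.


dT = 316 - 261 = 55 K
COP_carnot = T_cold / dT = 261 / 55
COP_carnot = 4.745

4.745


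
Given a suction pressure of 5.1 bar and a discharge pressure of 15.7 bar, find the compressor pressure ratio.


PR = P_high / P_low
PR = 15.7 / 5.1
PR = 3.078

3.078


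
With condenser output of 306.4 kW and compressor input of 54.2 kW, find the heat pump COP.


COP_hp = Q_cond / W
COP_hp = 306.4 / 54.2
COP_hp = 5.653

5.653


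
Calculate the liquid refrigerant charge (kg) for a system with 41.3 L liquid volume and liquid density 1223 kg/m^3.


Charge = V * rho / 1000
Charge = 41.3 * 1223 / 1000
Charge = 50.51 kg

50.51


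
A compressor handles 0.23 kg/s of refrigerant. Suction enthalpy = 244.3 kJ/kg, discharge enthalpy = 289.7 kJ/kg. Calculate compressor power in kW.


dh = 289.7 - 244.3 = 45.4 kJ/kg
W = m_dot * dh = 0.23 * 45.4 = 10.44 kW

10.44


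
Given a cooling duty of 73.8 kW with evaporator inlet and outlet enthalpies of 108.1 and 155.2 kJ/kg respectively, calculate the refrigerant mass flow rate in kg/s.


dh = 155.2 - 108.1 = 47.1 kJ/kg
m_dot = Q / dh = 73.8 / 47.1 = 1.5669 kg/s

1.5669


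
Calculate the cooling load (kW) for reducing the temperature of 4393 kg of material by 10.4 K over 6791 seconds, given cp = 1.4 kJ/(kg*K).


Q = m * cp * dT / t
Q = 4393 * 1.4 * 10.4 / 6791
Q = 9.419 kW

9.419


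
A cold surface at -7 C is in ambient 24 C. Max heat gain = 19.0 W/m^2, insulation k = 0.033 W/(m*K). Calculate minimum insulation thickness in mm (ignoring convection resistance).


dT = 24 - (-7) = 31 K
thickness = k * dT / q_max * 1000
thickness = 0.033 * 31 / 19.0 * 1000
thickness = 53.8 mm

53.8


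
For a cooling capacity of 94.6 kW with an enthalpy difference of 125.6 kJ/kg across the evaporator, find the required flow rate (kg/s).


m_dot = Q / dh
m_dot = 94.6 / 125.6
m_dot = 0.7532 kg/s

0.7532


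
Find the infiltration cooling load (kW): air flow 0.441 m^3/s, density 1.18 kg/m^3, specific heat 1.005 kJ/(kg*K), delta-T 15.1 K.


Q = V_dot * rho * cp * dT
Q = 0.441 * 1.18 * 1.005 * 15.1
Q = 7.897 kW

7.897


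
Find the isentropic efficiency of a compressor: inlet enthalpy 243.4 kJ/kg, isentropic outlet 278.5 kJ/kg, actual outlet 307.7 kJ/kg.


dh_ideal = 278.5 - 243.4 = 35.1 kJ/kg
dh_actual = 307.7 - 243.4 = 64.3 kJ/kg
eta_s = dh_ideal / dh_actual = 35.1 / 64.3
eta_s = 0.5459

0.5459


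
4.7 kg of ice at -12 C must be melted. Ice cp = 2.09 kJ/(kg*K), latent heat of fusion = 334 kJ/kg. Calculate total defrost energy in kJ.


Sensible heat = cp * dT = 2.09 * 12 = 25.08 kJ/kg
Total per kg = 25.08 + 334 = 359.08 kJ/kg
Q = m * total = 4.7 * 359.08
Q = 1687.7 kJ

1687.7


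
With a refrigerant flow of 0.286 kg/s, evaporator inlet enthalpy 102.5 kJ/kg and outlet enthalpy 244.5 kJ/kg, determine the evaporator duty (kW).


dh = 244.5 - 102.5 = 142.0 kJ/kg
Q_evap = m_dot * dh = 0.286 * 142.0
Q_evap = 40.61 kW

40.61


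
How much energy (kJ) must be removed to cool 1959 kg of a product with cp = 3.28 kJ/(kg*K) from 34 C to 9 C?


dT = 34 - (9) = 25 K
Q = m * cp * dT = 1959 * 3.28 * 25
Q = 160638 kJ

160638


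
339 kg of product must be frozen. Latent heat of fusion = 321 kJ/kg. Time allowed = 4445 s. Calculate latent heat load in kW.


Q_lat = m * h_fg / t
Q_lat = 339 * 321 / 4445
Q_lat = 24.48 kW

24.48


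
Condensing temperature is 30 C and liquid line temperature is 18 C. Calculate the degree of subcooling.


Subcooling = T_cond - T_liquid
Subcooling = 30 - 18
Subcooling = 12 K

12


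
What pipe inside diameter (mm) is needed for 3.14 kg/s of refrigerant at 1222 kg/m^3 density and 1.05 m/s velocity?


A = m_dot / (rho * v) = 3.14 / (1222 * 1.05) = 0.002447198192 m^2
d = sqrt(4*A/pi) * 1000
d = 55.8 mm

55.8


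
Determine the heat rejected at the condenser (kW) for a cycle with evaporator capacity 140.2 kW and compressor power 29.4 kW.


Q_cond = Q_evap + W
Q_cond = 140.2 + 29.4
Q_cond = 169.6 kW

169.6


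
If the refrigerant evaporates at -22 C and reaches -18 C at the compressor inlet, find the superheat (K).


Superheat = T_suction - T_evap
Superheat = -18 - (-22)
Superheat = 4 K

4


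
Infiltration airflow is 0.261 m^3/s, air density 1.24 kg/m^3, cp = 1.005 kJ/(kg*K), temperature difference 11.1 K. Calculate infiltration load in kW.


Q = V_dot * rho * cp * dT
Q = 0.261 * 1.24 * 1.005 * 11.1
Q = 3.61 kW

3.61


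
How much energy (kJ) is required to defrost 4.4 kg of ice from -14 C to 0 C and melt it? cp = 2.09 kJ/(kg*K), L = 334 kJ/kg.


Sensible heat = cp * dT = 2.09 * 14 = 29.26 kJ/kg
Total per kg = 29.26 + 334 = 363.26 kJ/kg
Q = m * total = 4.4 * 363.26
Q = 1598.3 kJ

1598.3


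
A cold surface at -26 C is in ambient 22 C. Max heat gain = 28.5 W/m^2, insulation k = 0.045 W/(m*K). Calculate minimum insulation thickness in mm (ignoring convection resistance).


dT = 22 - (-26) = 48 K
thickness = k * dT / q_max * 1000
thickness = 0.045 * 48 / 28.5 * 1000
thickness = 75.8 mm

75.8


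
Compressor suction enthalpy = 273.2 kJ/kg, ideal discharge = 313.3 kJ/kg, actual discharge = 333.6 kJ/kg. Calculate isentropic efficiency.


dh_ideal = 313.3 - 273.2 = 40.1 kJ/kg
dh_actual = 333.6 - 273.2 = 60.4 kJ/kg
eta_s = dh_ideal / dh_actual = 40.1 / 60.4
eta_s = 0.6639

0.6639


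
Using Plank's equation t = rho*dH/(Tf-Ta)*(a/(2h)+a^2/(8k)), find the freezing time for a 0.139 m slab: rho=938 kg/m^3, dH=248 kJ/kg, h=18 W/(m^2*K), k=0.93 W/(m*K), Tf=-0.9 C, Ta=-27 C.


dT = -0.9 - (-27) = 26.1 K
term1 = a/(2h) = 0.139/(2*18) = 0.003861111111
term2 = a^2/(8k) = 0.139^2/(8*0.93) = 0.002596908602
t = rho*dH*1000/dT * (term1 + term2)
t = 938*248*1000/26.1 * (0.003861111111 + 0.002596908602)
t = 57559 s

57559


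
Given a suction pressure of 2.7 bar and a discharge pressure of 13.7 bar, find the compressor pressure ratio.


PR = P_high / P_low
PR = 13.7 / 2.7
PR = 5.074

5.074


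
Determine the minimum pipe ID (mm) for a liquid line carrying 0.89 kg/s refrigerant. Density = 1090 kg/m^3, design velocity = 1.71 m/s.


A = m_dot / (rho * v) = 0.89 / (1090 * 1.71) = 0.0004774934278 m^2
d = sqrt(4*A/pi) * 1000
d = 24.7 mm

24.7


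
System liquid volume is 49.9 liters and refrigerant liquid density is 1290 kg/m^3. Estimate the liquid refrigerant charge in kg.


Charge = V * rho / 1000
Charge = 49.9 * 1290 / 1000
Charge = 64.37 kg

64.37


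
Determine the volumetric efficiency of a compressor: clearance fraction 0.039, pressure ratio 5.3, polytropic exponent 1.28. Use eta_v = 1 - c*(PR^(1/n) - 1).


PR^(1/n) = 5.3^(1/1.28) = 3.67993818
eta_v = 1 - 0.039 * (3.67993818 - 1)
eta_v = 0.8955

0.8955


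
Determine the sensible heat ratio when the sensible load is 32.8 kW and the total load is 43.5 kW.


SHR = Q_sensible / Q_total
SHR = 32.8 / 43.5
SHR = 0.754

0.754


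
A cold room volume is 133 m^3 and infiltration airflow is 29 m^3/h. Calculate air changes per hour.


ACH = flow / volume
ACH = 29 / 133
ACH = 0.218

0.218


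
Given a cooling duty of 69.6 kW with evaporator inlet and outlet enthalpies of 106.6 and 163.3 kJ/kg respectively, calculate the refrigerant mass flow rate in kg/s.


dh = 163.3 - 106.6 = 56.7 kJ/kg
m_dot = Q / dh = 69.6 / 56.7 = 1.2275 kg/s

1.2275


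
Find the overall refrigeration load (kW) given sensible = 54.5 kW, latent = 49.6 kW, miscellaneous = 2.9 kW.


Q_total = Q_s + Q_l + Q_misc
Q_total = 54.5 + 49.6 + 2.9
Q_total = 107.0 kW

107.0


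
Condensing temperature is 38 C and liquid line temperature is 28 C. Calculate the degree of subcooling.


Subcooling = T_cond - T_liquid
Subcooling = 38 - 28
Subcooling = 10 K

10


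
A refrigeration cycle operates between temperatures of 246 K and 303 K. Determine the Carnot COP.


dT = 303 - 246 = 57 K
COP_carnot = T_cold / dT = 246 / 57
COP_carnot = 4.316

4.316


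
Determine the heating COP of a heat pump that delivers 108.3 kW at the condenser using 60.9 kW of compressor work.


COP_hp = Q_cond / W
COP_hp = 108.3 / 60.9
COP_hp = 1.778

1.778


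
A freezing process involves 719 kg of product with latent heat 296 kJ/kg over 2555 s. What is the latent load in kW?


Q_lat = m * h_fg / t
Q_lat = 719 * 296 / 2555
Q_lat = 83.3 kW

83.3


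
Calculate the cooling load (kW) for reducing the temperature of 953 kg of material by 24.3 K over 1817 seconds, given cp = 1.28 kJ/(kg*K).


Q = m * cp * dT / t
Q = 953 * 1.28 * 24.3 / 1817
Q = 16.314 kW

16.314


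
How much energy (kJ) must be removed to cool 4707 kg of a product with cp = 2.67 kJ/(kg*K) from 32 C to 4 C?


dT = 32 - (4) = 28 K
Q = m * cp * dT = 4707 * 2.67 * 28
Q = 351895 kJ

351895


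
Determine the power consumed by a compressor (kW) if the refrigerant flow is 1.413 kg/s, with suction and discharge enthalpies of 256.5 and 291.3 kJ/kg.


dh = 291.3 - 256.5 = 34.8 kJ/kg
W = m_dot * dh = 1.413 * 34.8 = 49.17 kW

49.17


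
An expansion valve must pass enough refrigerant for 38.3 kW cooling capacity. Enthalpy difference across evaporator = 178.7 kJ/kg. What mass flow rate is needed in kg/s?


m_dot = Q / dh
m_dot = 38.3 / 178.7
m_dot = 0.2143 kg/s

0.2143


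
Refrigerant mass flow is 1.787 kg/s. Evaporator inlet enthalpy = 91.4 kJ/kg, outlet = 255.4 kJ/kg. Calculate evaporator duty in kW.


dh = 255.4 - 91.4 = 164.0 kJ/kg
Q_evap = m_dot * dh = 1.787 * 164.0
Q_evap = 293.07 kW

293.07


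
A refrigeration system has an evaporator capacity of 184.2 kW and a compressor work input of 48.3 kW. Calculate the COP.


COP = Q_evap / W
COP = 184.2 / 48.3
COP = 3.814

3.814


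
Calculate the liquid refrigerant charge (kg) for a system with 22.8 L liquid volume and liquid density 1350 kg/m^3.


Charge = V * rho / 1000
Charge = 22.8 * 1350 / 1000
Charge = 30.78 kg

30.78


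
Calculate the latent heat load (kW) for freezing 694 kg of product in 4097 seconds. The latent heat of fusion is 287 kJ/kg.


Q_lat = m * h_fg / t
Q_lat = 694 * 287 / 4097
Q_lat = 48.62 kW

48.62


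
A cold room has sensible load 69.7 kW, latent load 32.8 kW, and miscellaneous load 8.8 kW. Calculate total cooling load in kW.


Q_total = Q_s + Q_l + Q_misc
Q_total = 69.7 + 32.8 + 8.8
Q_total = 111.3 kW

111.3


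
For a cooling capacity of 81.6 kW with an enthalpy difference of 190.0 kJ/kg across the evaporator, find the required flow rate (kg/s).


m_dot = Q / dh
m_dot = 81.6 / 190.0
m_dot = 0.4295 kg/s

0.4295


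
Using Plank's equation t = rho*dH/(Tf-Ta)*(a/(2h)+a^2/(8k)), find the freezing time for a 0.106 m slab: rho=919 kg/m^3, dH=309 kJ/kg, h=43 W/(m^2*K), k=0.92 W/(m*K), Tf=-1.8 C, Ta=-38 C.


dT = -1.8 - (-38) = 36.2 K
term1 = a/(2h) = 0.106/(2*43) = 0.00123255814
term2 = a^2/(8k) = 0.106^2/(8*0.92) = 0.001526630435
t = rho*dH*1000/dT * (term1 + term2)
t = 919*309*1000/36.2 * (0.00123255814 + 0.001526630435)
t = 21644 s

21644


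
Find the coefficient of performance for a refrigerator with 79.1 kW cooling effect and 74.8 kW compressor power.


COP = Q_evap / W
COP = 79.1 / 74.8
COP = 1.057

1.057


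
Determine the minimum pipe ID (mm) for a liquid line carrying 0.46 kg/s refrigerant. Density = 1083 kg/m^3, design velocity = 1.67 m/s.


A = m_dot / (rho * v) = 0.46 / (1083 * 1.67) = 0.0002543389675 m^2
d = sqrt(4*A/pi) * 1000
d = 18.0 mm

18.0


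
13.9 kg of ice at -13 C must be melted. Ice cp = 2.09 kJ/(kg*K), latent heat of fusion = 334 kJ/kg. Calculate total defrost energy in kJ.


Sensible heat = cp * dT = 2.09 * 13 = 27.17 kJ/kg
Total per kg = 27.17 + 334 = 361.17 kJ/kg
Q = m * total = 13.9 * 361.17
Q = 5020.3 kJ

5020.3


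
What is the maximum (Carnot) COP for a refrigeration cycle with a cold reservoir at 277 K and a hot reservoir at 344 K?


dT = 344 - 277 = 67 K
COP_carnot = T_cold / dT = 277 / 67
COP_carnot = 4.134

4.134


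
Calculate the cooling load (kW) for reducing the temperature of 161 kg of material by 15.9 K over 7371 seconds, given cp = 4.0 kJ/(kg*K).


Q = m * cp * dT / t
Q = 161 * 4.0 * 15.9 / 7371
Q = 1.389 kW

1.389


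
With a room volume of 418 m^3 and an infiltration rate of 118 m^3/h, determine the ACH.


ACH = flow / volume
ACH = 118 / 418
ACH = 0.282

0.282


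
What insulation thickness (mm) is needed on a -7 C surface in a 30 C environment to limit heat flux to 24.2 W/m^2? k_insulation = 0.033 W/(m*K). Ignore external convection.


dT = 30 - (-7) = 37 K
thickness = k * dT / q_max * 1000
thickness = 0.033 * 37 / 24.2 * 1000
thickness = 50.5 mm

50.5


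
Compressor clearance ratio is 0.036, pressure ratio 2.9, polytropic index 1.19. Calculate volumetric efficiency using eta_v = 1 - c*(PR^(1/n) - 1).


PR^(1/n) = 2.9^(1/1.19) = 2.44663817
eta_v = 1 - 0.036 * (2.44663817 - 1)
eta_v = 0.9479

0.9479


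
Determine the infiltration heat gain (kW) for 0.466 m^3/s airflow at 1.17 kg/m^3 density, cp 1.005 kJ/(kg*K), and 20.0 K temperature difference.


Q = V_dot * rho * cp * dT
Q = 0.466 * 1.17 * 1.005 * 20.0
Q = 10.959 kW

10.959


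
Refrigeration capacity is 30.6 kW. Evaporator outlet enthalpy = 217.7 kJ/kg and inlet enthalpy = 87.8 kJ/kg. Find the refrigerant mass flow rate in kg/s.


dh = 217.7 - 87.8 = 129.9 kJ/kg
m_dot = Q / dh = 30.6 / 129.9 = 0.2356 kg/s

0.2356


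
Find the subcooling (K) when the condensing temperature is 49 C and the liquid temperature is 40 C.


Subcooling = T_cond - T_liquid
Subcooling = 49 - 40
Subcooling = 9 K

9


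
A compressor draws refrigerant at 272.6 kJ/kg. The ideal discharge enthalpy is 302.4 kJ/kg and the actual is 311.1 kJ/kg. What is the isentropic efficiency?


dh_ideal = 302.4 - 272.6 = 29.8 kJ/kg
dh_actual = 311.1 - 272.6 = 38.5 kJ/kg
eta_s = dh_ideal / dh_actual = 29.8 / 38.5
eta_s = 0.774

0.774


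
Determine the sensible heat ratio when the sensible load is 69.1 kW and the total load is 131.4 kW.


SHR = Q_sensible / Q_total
SHR = 69.1 / 131.4
SHR = 0.526

0.526


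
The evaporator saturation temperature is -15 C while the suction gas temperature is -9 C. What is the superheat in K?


Superheat = T_suction - T_evap
Superheat = -9 - (-15)
Superheat = 6 K

6


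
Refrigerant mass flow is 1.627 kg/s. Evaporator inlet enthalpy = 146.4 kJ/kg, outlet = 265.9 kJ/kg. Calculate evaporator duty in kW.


dh = 265.9 - 146.4 = 119.5 kJ/kg
Q_evap = m_dot * dh = 1.627 * 119.5
Q_evap = 194.43 kW

194.43


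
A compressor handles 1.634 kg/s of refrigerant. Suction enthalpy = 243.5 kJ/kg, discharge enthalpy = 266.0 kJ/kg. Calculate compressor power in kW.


dh = 266.0 - 243.5 = 22.5 kJ/kg
W = m_dot * dh = 1.634 * 22.5 = 36.77 kW

36.77


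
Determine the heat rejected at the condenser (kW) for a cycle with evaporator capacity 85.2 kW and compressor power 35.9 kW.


Q_cond = Q_evap + W
Q_cond = 85.2 + 35.9
Q_cond = 121.1 kW

121.1


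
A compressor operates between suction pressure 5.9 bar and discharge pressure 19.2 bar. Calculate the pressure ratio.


PR = P_high / P_low
PR = 19.2 / 5.9
PR = 3.254

3.254


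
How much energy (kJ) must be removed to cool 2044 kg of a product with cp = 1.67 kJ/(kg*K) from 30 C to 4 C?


dT = 30 - (4) = 26 K
Q = m * cp * dT = 2044 * 1.67 * 26
Q = 88750 kJ

88750


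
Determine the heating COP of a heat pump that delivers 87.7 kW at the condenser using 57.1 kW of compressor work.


COP_hp = Q_cond / W
COP_hp = 87.7 / 57.1
COP_hp = 1.536

1.536


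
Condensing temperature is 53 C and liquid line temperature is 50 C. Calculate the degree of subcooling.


Subcooling = T_cond - T_liquid
Subcooling = 53 - 50
Subcooling = 3 K

3


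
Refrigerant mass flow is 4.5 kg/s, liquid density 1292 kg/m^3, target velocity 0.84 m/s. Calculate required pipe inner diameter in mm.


A = m_dot / (rho * v) = 4.5 / (1292 * 0.84) = 0.0041463954 m^2
d = sqrt(4*A/pi) * 1000
d = 72.7 mm

72.7


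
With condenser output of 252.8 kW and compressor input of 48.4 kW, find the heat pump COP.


COP_hp = Q_cond / W
COP_hp = 252.8 / 48.4
COP_hp = 5.223

5.223


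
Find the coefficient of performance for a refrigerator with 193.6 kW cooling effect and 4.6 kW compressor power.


COP = Q_evap / W
COP = 193.6 / 4.6
COP = 42.087

42.087


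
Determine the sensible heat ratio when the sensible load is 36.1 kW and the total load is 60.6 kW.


SHR = Q_sensible / Q_total
SHR = 36.1 / 60.6
SHR = 0.596

0.596


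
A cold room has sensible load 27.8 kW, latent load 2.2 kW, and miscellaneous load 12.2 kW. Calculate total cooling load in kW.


Q_total = Q_s + Q_l + Q_misc
Q_total = 27.8 + 2.2 + 12.2
Q_total = 42.2 kW

42.2


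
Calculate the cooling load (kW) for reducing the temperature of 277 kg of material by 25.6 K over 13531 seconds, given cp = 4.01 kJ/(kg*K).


Q = m * cp * dT / t
Q = 277 * 4.01 * 25.6 / 13531
Q = 2.102 kW

2.102


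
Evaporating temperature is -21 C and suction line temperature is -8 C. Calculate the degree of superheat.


Superheat = T_suction - T_evap
Superheat = -8 - (-21)
Superheat = 13 K

13


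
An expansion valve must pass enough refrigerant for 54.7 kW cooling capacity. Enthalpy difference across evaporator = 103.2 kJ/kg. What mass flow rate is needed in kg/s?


m_dot = Q / dh
m_dot = 54.7 / 103.2
m_dot = 0.53 kg/s

0.53


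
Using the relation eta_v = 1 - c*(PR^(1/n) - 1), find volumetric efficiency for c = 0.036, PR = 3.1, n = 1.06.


PR^(1/n) = 3.1^(1/1.06) = 2.90769445
eta_v = 1 - 0.036 * (2.90769445 - 1)
eta_v = 0.9313

0.9313


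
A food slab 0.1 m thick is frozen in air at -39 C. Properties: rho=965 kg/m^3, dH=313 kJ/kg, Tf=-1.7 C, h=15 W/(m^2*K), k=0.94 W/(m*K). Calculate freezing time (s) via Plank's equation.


dT = -1.7 - (-39) = 37.3 K
term1 = a/(2h) = 0.1/(2*15) = 0.003333333333
term2 = a^2/(8k) = 0.1^2/(8*0.94) = 0.001329787234
t = rho*dH*1000/dT * (term1 + term2)
t = 965*313*1000/37.3 * (0.003333333333 + 0.001329787234)
t = 37761 s

37761


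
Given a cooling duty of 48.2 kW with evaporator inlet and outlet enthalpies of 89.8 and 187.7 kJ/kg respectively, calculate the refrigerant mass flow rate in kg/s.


dh = 187.7 - 89.8 = 97.9 kJ/kg
m_dot = Q / dh = 48.2 / 97.9 = 0.4923 kg/s

0.4923


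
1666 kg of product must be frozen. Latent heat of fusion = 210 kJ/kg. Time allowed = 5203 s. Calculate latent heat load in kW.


Q_lat = m * h_fg / t
Q_lat = 1666 * 210 / 5203
Q_lat = 67.24 kW

67.24


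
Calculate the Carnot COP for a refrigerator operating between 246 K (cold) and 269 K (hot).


dT = 269 - 246 = 23 K
COP_carnot = T_cold / dT = 246 / 23
COP_carnot = 10.696

10.696


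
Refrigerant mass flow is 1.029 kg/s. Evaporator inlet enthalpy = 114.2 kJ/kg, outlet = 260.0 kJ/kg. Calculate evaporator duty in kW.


dh = 260.0 - 114.2 = 145.8 kJ/kg
Q_evap = m_dot * dh = 1.029 * 145.8
Q_evap = 150.03 kW

150.03


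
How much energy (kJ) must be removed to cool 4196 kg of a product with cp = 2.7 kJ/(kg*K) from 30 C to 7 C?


dT = 30 - (7) = 23 K
Q = m * cp * dT = 4196 * 2.7 * 23
Q = 260572 kJ

260572


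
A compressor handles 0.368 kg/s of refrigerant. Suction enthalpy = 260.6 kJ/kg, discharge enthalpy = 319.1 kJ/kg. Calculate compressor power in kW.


dh = 319.1 - 260.6 = 58.5 kJ/kg
W = m_dot * dh = 0.368 * 58.5 = 21.53 kW

21.53


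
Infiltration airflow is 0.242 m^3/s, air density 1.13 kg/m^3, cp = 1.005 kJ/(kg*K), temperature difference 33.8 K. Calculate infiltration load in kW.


Q = V_dot * rho * cp * dT
Q = 0.242 * 1.13 * 1.005 * 33.8
Q = 9.289 kW

9.289


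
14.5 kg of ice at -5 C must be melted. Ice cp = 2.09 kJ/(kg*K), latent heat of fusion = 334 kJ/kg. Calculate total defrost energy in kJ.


Sensible heat = cp * dT = 2.09 * 5 = 10.45 kJ/kg
Total per kg = 10.45 + 334 = 344.45 kJ/kg
Q = m * total = 14.5 * 344.45
Q = 4994.5 kJ

4994.5
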